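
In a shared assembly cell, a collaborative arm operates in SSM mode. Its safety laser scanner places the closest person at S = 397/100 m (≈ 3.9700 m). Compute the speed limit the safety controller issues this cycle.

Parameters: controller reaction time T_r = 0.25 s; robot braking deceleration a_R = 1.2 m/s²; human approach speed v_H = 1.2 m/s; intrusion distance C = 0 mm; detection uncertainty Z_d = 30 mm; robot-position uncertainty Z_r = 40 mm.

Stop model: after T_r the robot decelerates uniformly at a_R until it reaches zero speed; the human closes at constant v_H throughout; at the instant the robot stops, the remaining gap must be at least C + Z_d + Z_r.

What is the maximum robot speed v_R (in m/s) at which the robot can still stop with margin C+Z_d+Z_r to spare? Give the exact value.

v_R_max = 9/5 m/s = 1.8000 m/s

quadratic (5/12)·v² + (5/4)·v + (-18/5) = 0
  disc = (5/4)² − 4·(5/12)·(-18/5) = 121/16 ; √disc = 11/4
  v_R = (−(5/4) + 11/4) / (2·(5/12)) = 9/5 m/s
check:
braking lasts T_s = (9/5)/(6/5) = 1.5000 s
robot in T_r: 1.8000·0.2500 = 0.4500 m
robot covers 1.8000·1.5000 − ½·1.2000·1.5000² = 1.3500 m while stopping
human closes 1.2000·1.7500 = 2.1000 m
C+Z_d+Z_r = 0.0000+0.0300+0.0400 = 0.0700 m
sum ≈ 0.4500+1.3500+2.1000+0.0700 ≈ 3.9700 m = S ✓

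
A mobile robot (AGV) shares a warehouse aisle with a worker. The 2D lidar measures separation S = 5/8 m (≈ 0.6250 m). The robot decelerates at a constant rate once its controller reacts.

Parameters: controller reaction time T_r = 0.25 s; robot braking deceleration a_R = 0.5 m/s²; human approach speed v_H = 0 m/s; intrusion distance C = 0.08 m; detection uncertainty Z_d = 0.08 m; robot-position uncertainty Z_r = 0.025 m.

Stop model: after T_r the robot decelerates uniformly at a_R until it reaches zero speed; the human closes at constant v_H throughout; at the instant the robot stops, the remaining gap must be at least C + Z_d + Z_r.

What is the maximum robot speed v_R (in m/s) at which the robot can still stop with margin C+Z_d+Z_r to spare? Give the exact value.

v_R_max = 11/20 m/s = 0.5500 m/s

at the boundary: (1)·v² + (1/4)·v + (-11/25) = 0
  disc = (1/4)² − 4·(1)·(-11/25) = 729/400 ; √disc = 27/20
  v_R = (−(1/4) + 27/20) / (2·(1)) = 11/20 m/s
check:
T_s = v_R/a_R = (11/20)/(1/2) = 1.1000 s
reaction-phase robot travel = 0.5500·0.2500 = 0.1375 m
robot covers 0.5500·1.1000 − ½·0.5000·1.1000² = 0.3025 m while stopping
human over T_r+T_s: 0.0000·(0.2500+1.1000) = 0.0000 m
residual clearance needed = 0.0800+0.0800+0.0250 = 0.1850 m
sum ≈ 0.1375+0.3025+0.0000+0.1850 ≈ 0.6250 m = S ✓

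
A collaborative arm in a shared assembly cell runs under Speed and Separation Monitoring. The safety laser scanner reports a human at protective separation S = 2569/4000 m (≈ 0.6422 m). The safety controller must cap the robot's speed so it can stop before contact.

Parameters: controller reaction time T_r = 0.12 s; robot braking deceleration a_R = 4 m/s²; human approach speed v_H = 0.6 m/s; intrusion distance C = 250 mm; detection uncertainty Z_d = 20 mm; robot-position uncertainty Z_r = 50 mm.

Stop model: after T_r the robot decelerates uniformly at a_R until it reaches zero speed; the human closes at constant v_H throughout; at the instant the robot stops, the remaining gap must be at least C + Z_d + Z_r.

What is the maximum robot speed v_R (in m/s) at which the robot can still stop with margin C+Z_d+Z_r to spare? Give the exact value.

v_R_max = 7/10 m/s = 0.7000 m/s

quadratic (1/8)·v² + (27/100)·v + (-1001/4000) = 0
  disc = (27/100)² − 4·(1/8)·(-1001/4000) = 7921/40000 ; √disc = 89/200
  v_R = (−(27/100) + 89/200) / (2·(1/8)) = 7/10 m/s
check:
braking lasts T_s = (7/10)/4 = 0.1750 s
robot in T_r: 0.7000·0.1200 = 0.0840 m
robot covers 0.7000·0.1750 − ½·4.0000·0.1750² = 0.0612 m while stopping
human over T_r+T_s: 0.6000·(0.1200+0.1750) = 0.1770 m
C+Z_d+Z_r = 0.2500+0.0200+0.0500 = 0.3200 m
sum ≈ 0.0840+0.0612+0.1770+0.3200 ≈ 0.6422 m = S ✓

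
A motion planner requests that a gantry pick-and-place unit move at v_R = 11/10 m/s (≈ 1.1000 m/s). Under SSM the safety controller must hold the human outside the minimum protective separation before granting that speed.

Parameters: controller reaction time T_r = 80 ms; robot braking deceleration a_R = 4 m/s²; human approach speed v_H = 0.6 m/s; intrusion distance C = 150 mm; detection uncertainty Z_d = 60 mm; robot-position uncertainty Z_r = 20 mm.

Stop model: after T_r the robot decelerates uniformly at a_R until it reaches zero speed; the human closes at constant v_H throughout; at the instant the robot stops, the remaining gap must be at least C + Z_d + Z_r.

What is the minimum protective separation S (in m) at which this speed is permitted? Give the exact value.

S_min = 2729/4000 m = 0.6823 m

T_s = v_R/a_R = (11/10)/4 = 0.2750 s
robot in T_r: 1.1000·0.0800 = 0.0880 m
braking distance = 1.1000²/(2·4.0000) = 0.1512 m
person approaches 0.6000·(0.0800+0.2750) = 0.2130 m
C+Z_d+Z_r = 0.1500+0.0600+0.0200 = 0.2300 m
S_min ≈ 0.0880+0.1512+0.2130+0.2300  ⇒  S_min = 2729/4000 m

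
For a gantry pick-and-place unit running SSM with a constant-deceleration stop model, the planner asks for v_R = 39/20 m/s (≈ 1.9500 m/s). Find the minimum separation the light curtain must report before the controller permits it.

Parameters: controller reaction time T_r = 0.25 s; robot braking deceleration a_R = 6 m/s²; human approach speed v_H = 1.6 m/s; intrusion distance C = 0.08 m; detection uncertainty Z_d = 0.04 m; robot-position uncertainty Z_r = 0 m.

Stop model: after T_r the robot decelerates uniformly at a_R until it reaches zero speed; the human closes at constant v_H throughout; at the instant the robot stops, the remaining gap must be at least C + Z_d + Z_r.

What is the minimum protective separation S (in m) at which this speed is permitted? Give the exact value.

T_s = v_R/a_R = (39/20)/6 = 0.3250 s
robot covers v_R·T_r = 1.9500·0.2500 = 0.4875 m before braking
robot under decel: 1.9500²/(2·6.0000) = 0.3169 m
human closes 1.6000·0.5750 = 0.9200 m
margins: 0.0800+0.0400+0.0000 = 0.1200 m
S_min ≈ 0.4875+0.3169+0.9200+0.1200  ⇒  S_min = 2951/1600 m

S_min = 2951/1600 m = 1.8444 m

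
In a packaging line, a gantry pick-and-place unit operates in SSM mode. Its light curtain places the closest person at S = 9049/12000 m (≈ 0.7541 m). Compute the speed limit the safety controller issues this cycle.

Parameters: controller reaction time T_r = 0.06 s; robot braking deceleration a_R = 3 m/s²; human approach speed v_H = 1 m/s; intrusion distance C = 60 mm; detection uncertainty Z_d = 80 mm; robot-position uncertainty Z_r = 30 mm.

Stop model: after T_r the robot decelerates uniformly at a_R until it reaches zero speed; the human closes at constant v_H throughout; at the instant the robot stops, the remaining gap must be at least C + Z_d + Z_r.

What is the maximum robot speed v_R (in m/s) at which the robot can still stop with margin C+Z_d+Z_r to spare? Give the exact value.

v_R_max = 19/20 m/s = 0.9500 m/s

quadratic (1/6)·v² + (59/150)·v + (-6289/12000) = 0
  disc = (59/150)² − 4·(1/6)·(-6289/12000) = 5041/10000 ; √disc = 71/100
  v_R = (−(59/150) + 71/100) / (2·(1/6)) = 19/20 m/s
check:
stop time T_s = (19/20)/3 = 0.3167 s
robot in T_r: 0.9500·0.0600 = 0.0570 m
robot under decel: 0.9500²/(2·3.0000) = 0.1504 m
human over T_r+T_s: 1.0000·(0.0600+0.3167) = 0.3767 m
residual clearance needed = 0.0600+0.0800+0.0300 = 0.1700 m
sum ≈ 0.0570+0.1504+0.3767+0.1700 ≈ 0.7541 m = S ✓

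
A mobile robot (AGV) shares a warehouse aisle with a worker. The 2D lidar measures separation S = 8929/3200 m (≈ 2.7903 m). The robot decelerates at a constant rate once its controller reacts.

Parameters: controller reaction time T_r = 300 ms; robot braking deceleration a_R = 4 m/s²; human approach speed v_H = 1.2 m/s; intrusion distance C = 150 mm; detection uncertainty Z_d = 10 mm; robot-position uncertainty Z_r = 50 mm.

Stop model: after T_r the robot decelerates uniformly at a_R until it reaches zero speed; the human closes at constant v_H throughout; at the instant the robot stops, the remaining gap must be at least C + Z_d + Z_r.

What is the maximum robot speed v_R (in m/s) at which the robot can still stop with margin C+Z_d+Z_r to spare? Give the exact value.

quadratic (1/8)·v² + (3/5)·v + (-1421/640) = 0
  disc = (3/5)² − 4·(1/8)·(-1421/640) = 9409/6400 ; √disc = 97/80
  v_R = (−(3/5) + 97/80) / (2·(1/8)) = 49/20 m/s
check:
T_s = v_R/a_R = (49/20)/4 = 0.6125 s
reaction-phase robot travel = 2.4500·0.3000 = 0.7350 m
braking distance = 2.4500²/(2·4.0000) = 0.7503 m
person approaches 1.2000·(0.3000+0.6125) = 1.0950 m
margins: 0.1500+0.0100+0.0500 = 0.2100 m
sum ≈ 0.7350+0.7503+1.0950+0.2100 ≈ 2.7903 m = S ✓

v_R_max = 49/20 m/s = 2.4500 m/s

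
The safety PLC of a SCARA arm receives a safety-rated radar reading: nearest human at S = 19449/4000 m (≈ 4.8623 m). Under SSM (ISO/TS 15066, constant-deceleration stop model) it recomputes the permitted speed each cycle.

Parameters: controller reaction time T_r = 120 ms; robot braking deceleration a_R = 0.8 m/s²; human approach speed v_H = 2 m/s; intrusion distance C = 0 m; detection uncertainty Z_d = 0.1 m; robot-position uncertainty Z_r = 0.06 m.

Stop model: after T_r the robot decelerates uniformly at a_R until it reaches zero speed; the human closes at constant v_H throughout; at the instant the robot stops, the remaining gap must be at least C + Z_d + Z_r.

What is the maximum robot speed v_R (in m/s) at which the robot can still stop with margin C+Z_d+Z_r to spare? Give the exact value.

at the boundary: (5/8)·v² + (131/50)·v + (-17849/4000) = 0
  disc = (131/50)² − 4·(5/8)·(-17849/4000) = 720801/40000 ; √disc = 849/200
  v_R = (−(131/50) + 849/200) / (2·(5/8)) = 13/10 m/s
check:
stop time T_s = (13/10)/(4/5) = 1.6250 s
reaction-phase robot travel = 1.3000·0.1200 = 0.1560 m
robot covers 1.3000·1.6250 − ½·0.8000·1.6250² = 1.0562 m while stopping
human over T_r+T_s: 2.0000·(0.1200+1.6250) = 3.4900 m
residual clearance needed = 0.0000+0.1000+0.0600 = 0.1600 m
sum ≈ 0.1560+1.0562+3.4900+0.1600 ≈ 4.8623 m = S ✓

v_R_max = 13/10 m/s = 1.3000 m/s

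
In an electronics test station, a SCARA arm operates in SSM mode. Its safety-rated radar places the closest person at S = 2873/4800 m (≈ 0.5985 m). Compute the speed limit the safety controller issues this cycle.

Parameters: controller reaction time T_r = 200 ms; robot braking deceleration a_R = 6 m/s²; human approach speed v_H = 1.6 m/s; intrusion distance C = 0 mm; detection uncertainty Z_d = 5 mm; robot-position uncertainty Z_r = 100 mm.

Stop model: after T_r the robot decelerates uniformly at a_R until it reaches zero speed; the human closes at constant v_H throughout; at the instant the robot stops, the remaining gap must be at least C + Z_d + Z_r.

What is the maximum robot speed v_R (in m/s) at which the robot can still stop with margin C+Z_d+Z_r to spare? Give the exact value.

collect terms ⇒ (1/12)·v_R² + (7/15)·v_R + (-833/4800) = 0
  disc = (7/15)² − 4·(1/12)·(-833/4800) = 441/1600 ; √disc = 21/40
  v_R = (−(7/15) + 21/40) / (2·(1/12)) = 7/20 m/s
check:
stop time T_s = (7/20)/6 = 0.0583 s
robot covers v_R·T_r = 0.3500·0.2000 = 0.0700 m before braking
robot under decel: 0.3500²/(2·6.0000) = 0.0102 m
person approaches 1.6000·(0.2000+0.0583) = 0.4133 m
margins: 0.0000+0.0050+0.1000 = 0.1050 m
sum ≈ 0.0700+0.0102+0.4133+0.1050 ≈ 0.5985 m = S ✓

v_R_max = 7/20 m/s = 0.3500 m/s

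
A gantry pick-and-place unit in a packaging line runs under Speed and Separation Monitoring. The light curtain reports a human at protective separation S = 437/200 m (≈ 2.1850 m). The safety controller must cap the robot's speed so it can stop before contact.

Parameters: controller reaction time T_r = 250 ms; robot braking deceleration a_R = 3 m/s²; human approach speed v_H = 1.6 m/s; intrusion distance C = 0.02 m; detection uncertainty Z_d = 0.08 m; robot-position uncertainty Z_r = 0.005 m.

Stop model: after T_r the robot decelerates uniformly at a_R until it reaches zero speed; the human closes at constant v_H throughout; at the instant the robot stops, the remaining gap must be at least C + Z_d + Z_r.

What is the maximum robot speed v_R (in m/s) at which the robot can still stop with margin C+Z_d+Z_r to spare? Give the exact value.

at the boundary: (1/6)·v² + (47/60)·v + (-42/25) = 0
  disc = (47/60)² − 4·(1/6)·(-42/25) = 6241/3600 ; √disc = 79/60
  v_R = (−(47/60) + 79/60) / (2·(1/6)) = 8/5 m/s
check:
braking lasts T_s = (8/5)/3 = 0.5333 s
robot in T_r: 1.6000·0.2500 = 0.4000 m
robot under decel: 1.6000²/(2·3.0000) = 0.4267 m
human closes 1.6000·0.7833 = 1.2533 m
C+Z_d+Z_r = 0.0200+0.0800+0.0050 = 0.1050 m
sum ≈ 0.4000+0.4267+1.2533+0.1050 ≈ 2.1850 m = S ✓

v_R_max = 8/5 m/s = 1.6000 m/s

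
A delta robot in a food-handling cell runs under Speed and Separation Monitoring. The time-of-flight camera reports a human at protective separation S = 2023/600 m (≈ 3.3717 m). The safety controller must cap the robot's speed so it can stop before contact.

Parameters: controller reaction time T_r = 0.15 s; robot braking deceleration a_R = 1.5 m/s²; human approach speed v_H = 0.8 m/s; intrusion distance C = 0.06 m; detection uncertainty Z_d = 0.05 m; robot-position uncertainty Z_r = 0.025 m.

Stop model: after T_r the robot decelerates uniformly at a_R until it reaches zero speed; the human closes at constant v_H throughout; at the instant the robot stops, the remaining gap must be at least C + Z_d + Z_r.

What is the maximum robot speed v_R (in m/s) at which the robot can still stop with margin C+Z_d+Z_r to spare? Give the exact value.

collect terms ⇒ (1/3)·v_R² + (41/60)·v_R + (-187/60) = 0
  disc = (41/60)² − 4·(1/3)·(-187/60) = 1849/400 ; √disc = 43/20
  v_R = (−(41/60) + 43/20) / (2·(1/3)) = 11/5 m/s
check:
stop time T_s = (11/5)/(3/2) = 1.4667 s
reaction-phase robot travel = 2.2000·0.1500 = 0.3300 m
robot covers 2.2000·1.4667 − ½·1.5000·1.4667² = 1.6133 m while stopping
human over T_r+T_s: 0.8000·(0.1500+1.4667) = 1.2933 m
margins: 0.0600+0.0500+0.0250 = 0.1350 m
sum ≈ 0.3300+1.6133+1.2933+0.1350 ≈ 3.3717 m = S ✓

v_R_max = 11/5 m/s = 2.2000 m/s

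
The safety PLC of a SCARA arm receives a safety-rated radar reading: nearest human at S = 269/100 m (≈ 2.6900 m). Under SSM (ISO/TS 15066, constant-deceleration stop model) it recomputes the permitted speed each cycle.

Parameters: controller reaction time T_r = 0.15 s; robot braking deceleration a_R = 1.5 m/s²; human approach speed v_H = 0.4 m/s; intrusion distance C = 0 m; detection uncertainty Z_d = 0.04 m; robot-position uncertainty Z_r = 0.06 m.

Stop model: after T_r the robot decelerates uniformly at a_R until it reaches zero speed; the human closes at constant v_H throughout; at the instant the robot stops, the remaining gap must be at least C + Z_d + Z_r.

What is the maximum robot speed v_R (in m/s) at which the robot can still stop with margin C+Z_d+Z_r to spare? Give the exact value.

v_R_max = 11/5 m/s = 2.2000 m/s

collect terms ⇒ (1/3)·v_R² + (5/12)·v_R + (-253/100) = 0
  disc = (5/12)² − 4·(1/3)·(-253/100) = 12769/3600 ; √disc = 113/60
  v_R = (−(5/12) + 113/60) / (2·(1/3)) = 11/5 m/s
check:
T_s = v_R/a_R = (11/5)/(3/2) = 1.4667 s
robot in T_r: 2.2000·0.1500 = 0.3300 m
braking distance = 2.2000²/(2·1.5000) = 1.6133 m
human over T_r+T_s: 0.4000·(0.1500+1.4667) = 0.6467 m
C+Z_d+Z_r = 0.0000+0.0400+0.0600 = 0.1000 m
sum ≈ 0.3300+1.6133+0.6467+0.1000 ≈ 2.6900 m = S ✓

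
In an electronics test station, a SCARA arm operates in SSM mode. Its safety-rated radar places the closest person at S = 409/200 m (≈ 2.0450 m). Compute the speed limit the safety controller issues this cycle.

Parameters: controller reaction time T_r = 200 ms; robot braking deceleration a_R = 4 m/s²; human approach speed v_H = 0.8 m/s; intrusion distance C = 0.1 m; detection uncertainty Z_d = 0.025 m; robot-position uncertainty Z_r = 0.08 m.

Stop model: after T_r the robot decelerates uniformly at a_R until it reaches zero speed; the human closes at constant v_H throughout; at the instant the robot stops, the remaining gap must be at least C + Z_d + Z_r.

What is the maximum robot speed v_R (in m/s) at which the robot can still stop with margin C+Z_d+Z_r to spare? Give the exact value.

v_R_max = 12/5 m/s = 2.4000 m/s

collect terms ⇒ (1/8)·v_R² + (2/5)·v_R + (-42/25) = 0
  disc = (2/5)² − 4·(1/8)·(-42/25) = 1 ; √disc = 1
  v_R = (−(2/5) + 1) / (2·(1/8)) = 12/5 m/s
check:
braking lasts T_s = (12/5)/4 = 0.6000 s
reaction-phase robot travel = 2.4000·0.2000 = 0.4800 m
braking distance = 2.4000²/(2·4.0000) = 0.7200 m
human over T_r+T_s: 0.8000·(0.2000+0.6000) = 0.6400 m
margins: 0.1000+0.0250+0.0800 = 0.2050 m
sum ≈ 0.4800+0.7200+0.6400+0.2050 ≈ 2.0450 m = S ✓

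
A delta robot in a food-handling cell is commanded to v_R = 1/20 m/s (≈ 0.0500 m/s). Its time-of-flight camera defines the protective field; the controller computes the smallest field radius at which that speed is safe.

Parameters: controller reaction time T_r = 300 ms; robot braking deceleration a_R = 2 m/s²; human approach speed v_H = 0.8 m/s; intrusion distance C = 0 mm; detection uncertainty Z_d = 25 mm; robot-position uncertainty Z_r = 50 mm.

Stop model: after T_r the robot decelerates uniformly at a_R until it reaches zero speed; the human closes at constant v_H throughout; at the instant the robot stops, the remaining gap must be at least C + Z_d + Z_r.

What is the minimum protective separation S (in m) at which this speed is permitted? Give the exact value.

S_min = 561/1600 m = 0.3506 m

stop time T_s = (1/20)/2 = 0.0250 s
robot covers v_R·T_r = 0.0500·0.3000 = 0.0150 m before braking
robot under decel: 0.0500²/(2·2.0000) = 0.0006 m
human closes 0.8000·0.3250 = 0.2600 m
C+Z_d+Z_r = 0.0000+0.0250+0.0500 = 0.0750 m
S_min ≈ 0.0150+0.0006+0.2600+0.0750  ⇒  S_min = 561/1600 m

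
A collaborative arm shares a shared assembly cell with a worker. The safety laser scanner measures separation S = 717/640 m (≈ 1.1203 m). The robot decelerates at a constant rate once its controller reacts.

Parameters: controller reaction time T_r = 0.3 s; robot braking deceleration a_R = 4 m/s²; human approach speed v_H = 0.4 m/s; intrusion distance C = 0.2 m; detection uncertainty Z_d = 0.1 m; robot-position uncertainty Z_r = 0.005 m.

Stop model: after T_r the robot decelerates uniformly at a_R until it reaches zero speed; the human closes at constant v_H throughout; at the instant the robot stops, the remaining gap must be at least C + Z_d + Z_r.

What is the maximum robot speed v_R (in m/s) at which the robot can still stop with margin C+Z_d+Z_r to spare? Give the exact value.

at the boundary: (1/8)·v² + (2/5)·v + (-89/128) = 0
  disc = (2/5)² − 4·(1/8)·(-89/128) = 3249/6400 ; √disc = 57/80
  v_R = (−(2/5) + 57/80) / (2·(1/8)) = 5/4 m/s
check:
stop time T_s = (5/4)/4 = 0.3125 s
robot covers v_R·T_r = 1.2500·0.3000 = 0.3750 m before braking
robot covers 1.2500·0.3125 − ½·4.0000·0.3125² = 0.1953 m while stopping
human closes 0.4000·0.6125 = 0.2450 m
C+Z_d+Z_r = 0.2000+0.1000+0.0050 = 0.3050 m
sum ≈ 0.3750+0.1953+0.2450+0.3050 ≈ 1.1203 m = S ✓

v_R_max = 5/4 m/s = 1.2500 m/s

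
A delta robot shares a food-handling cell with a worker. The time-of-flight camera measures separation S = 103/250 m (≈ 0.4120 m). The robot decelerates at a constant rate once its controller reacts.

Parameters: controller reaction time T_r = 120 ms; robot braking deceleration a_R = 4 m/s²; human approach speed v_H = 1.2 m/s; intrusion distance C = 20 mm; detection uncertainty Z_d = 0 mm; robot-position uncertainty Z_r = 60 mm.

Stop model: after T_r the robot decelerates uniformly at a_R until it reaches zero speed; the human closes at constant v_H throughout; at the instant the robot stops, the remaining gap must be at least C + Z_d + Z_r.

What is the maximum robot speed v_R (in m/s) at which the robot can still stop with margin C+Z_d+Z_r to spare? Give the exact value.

quadratic (1/8)·v² + (21/50)·v + (-47/250) = 0
  disc = (21/50)² − 4·(1/8)·(-47/250) = 169/625 ; √disc = 13/25
  v_R = (−(21/50) + 13/25) / (2·(1/8)) = 2/5 m/s
check:
stop time T_s = (2/5)/4 = 0.1000 s
robot in T_r: 0.4000·0.1200 = 0.0480 m
robot under decel: 0.4000²/(2·4.0000) = 0.0200 m
human over T_r+T_s: 1.2000·(0.1200+0.1000) = 0.2640 m
margins: 0.0200+0.0000+0.0600 = 0.0800 m
sum ≈ 0.0480+0.0200+0.2640+0.0800 ≈ 0.4120 m = S ✓

v_R_max = 2/5 m/s = 0.4000 m/s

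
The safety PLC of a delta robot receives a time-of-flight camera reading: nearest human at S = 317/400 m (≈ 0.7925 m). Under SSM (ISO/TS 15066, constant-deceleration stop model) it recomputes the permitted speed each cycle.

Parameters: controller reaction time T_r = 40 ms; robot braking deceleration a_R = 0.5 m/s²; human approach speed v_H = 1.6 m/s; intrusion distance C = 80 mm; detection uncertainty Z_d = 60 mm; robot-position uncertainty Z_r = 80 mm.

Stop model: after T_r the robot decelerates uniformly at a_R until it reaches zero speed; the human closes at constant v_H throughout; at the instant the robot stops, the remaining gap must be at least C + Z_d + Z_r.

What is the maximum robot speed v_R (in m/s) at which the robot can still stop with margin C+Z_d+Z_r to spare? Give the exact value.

v_R_max = 3/20 m/s = 0.1500 m/s

quadratic (1)·v² + (81/25)·v + (-1017/2000) = 0
  disc = (81/25)² − 4·(1)·(-1017/2000) = 31329/2500 ; √disc = 177/50
  v_R = (−(81/25) + 177/50) / (2·(1)) = 3/20 m/s
check:
braking lasts T_s = (3/20)/(1/2) = 0.3000 s
robot in T_r: 0.1500·0.0400 = 0.0060 m
braking distance = 0.1500²/(2·0.5000) = 0.0225 m
human closes 1.6000·0.3400 = 0.5440 m
margins: 0.0800+0.0600+0.0800 = 0.2200 m
sum ≈ 0.0060+0.0225+0.5440+0.2200 ≈ 0.7925 m = S ✓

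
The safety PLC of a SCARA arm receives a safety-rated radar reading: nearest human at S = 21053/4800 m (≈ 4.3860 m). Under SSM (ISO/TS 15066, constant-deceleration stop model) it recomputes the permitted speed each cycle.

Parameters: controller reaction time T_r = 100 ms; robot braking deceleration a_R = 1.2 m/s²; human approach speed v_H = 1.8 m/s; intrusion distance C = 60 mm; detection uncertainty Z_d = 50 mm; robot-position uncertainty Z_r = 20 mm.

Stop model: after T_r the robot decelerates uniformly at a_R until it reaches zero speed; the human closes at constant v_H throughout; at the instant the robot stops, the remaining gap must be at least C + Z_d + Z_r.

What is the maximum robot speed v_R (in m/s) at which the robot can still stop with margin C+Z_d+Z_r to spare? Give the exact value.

quadratic (5/12)·v² + (8/5)·v + (-3913/960) = 0
  disc = (8/5)² − 4·(5/12)·(-3913/960) = 134689/14400 ; √disc = 367/120
  v_R = (−(8/5) + 367/120) / (2·(5/12)) = 7/4 m/s
check:
stop time T_s = (7/4)/(6/5) = 1.4583 s
robot covers v_R·T_r = 1.7500·0.1000 = 0.1750 m before braking
braking distance = 1.7500²/(2·1.2000) = 1.2760 m
human closes 1.8000·1.5583 = 2.8050 m
C+Z_d+Z_r = 0.0600+0.0500+0.0200 = 0.1300 m
sum ≈ 0.1750+1.2760+2.8050+0.1300 ≈ 4.3860 m = S ✓

v_R_max = 7/4 m/s = 1.7500 m/s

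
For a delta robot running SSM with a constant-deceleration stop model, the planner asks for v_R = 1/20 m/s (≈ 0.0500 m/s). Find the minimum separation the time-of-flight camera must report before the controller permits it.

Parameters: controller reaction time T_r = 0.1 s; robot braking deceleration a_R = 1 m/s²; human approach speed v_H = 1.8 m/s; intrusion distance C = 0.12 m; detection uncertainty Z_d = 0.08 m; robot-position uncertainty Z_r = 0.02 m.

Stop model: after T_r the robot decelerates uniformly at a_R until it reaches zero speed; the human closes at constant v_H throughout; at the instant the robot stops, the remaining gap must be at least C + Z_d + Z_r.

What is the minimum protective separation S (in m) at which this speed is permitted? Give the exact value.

S_min = 397/800 m = 0.4963 m

T_s = v_R/a_R = (1/20)/1 = 0.0500 s
robot covers v_R·T_r = 0.0500·0.1000 = 0.0050 m before braking
robot covers 0.0500·0.0500 − ½·1.0000·0.0500² = 0.0013 m while stopping
human closes 1.8000·0.1500 = 0.2700 m
C+Z_d+Z_r = 0.1200+0.0800+0.0200 = 0.2200 m
S_min ≈ 0.0050+0.0013+0.2700+0.2200  ⇒  S_min = 397/800 m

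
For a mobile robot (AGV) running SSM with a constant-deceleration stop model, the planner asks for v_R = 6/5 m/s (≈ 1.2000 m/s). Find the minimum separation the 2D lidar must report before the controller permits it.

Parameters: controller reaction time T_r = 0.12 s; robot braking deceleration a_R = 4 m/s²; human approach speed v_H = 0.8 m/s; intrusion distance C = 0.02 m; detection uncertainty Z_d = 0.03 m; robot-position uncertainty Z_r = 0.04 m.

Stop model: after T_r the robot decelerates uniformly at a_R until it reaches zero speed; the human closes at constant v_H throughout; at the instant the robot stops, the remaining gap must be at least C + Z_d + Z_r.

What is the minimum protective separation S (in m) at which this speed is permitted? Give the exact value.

S_min = 3/4 m = 0.7500 m

stop time T_s = (6/5)/4 = 0.3000 s
robot in T_r: 1.2000·0.1200 = 0.1440 m
braking distance = 1.2000²/(2·4.0000) = 0.1800 m
human over T_r+T_s: 0.8000·(0.1200+0.3000) = 0.3360 m
C+Z_d+Z_r = 0.0200+0.0300+0.0400 = 0.0900 m
S_min ≈ 0.1440+0.1800+0.3360+0.0900  ⇒  S_min = 3/4 m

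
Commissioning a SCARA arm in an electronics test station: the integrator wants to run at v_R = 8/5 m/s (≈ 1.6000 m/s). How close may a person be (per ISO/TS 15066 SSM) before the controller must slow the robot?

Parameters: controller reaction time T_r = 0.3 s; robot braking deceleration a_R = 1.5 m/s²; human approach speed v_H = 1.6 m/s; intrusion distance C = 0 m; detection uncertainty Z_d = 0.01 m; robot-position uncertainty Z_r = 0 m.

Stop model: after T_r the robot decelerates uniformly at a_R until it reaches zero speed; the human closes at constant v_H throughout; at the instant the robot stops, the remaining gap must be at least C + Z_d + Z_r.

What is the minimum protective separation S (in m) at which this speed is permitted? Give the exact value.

T_s = v_R/a_R = (8/5)/(3/2) = 1.0667 s
robot in T_r: 1.6000·0.3000 = 0.4800 m
braking distance = 1.6000²/(2·1.5000) = 0.8533 m
human over T_r+T_s: 1.6000·(0.3000+1.0667) = 2.1867 m
C+Z_d+Z_r = 0.0000+0.0100+0.0000 = 0.0100 m
S_min ≈ 0.4800+0.8533+2.1867+0.0100  ⇒  S_min = 353/100 m

S_min = 353/100 m = 3.5300 m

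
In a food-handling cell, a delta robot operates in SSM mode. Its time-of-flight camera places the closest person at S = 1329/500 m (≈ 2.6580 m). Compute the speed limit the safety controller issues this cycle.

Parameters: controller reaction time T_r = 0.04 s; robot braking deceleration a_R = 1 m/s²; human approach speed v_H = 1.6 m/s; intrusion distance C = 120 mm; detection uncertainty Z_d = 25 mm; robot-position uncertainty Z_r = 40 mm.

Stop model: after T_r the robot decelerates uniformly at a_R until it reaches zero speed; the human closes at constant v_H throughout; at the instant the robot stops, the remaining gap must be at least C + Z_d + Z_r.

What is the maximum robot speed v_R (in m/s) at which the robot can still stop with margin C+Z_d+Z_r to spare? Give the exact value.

v_R_max = 11/10 m/s = 1.1000 m/s

collect terms ⇒ (1/2)·v_R² + (41/25)·v_R + (-2409/1000) = 0
  disc = (41/25)² − 4·(1/2)·(-2409/1000) = 18769/2500 ; √disc = 137/50
  v_R = (−(41/25) + 137/50) / (2·(1/2)) = 11/10 m/s
check:
T_s = v_R/a_R = (11/10)/1 = 1.1000 s
reaction-phase robot travel = 1.1000·0.0400 = 0.0440 m
robot covers 1.1000·1.1000 − ½·1.0000·1.1000² = 0.6050 m while stopping
person approaches 1.6000·(0.0400+1.1000) = 1.8240 m
margins: 0.1200+0.0250+0.0400 = 0.1850 m
sum ≈ 0.0440+0.6050+1.8240+0.1850 ≈ 2.6580 m = S ✓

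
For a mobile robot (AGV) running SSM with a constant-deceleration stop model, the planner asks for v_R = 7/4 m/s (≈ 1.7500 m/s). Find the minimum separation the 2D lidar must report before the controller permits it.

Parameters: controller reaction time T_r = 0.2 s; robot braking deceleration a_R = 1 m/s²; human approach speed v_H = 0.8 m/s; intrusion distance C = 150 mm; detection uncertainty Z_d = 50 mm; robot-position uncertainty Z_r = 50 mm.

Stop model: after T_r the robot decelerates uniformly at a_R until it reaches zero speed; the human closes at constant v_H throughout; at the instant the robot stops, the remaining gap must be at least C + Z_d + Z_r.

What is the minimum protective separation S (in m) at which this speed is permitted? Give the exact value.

S_min = 2953/800 m = 3.6913 m

stop time T_s = (7/4)/1 = 1.7500 s
robot covers v_R·T_r = 1.7500·0.2000 = 0.3500 m before braking
robot covers 1.7500·1.7500 − ½·1.0000·1.7500² = 1.5312 m while stopping
person approaches 0.8000·(0.2000+1.7500) = 1.5600 m
margins: 0.1500+0.0500+0.0500 = 0.2500 m
S_min ≈ 0.3500+1.5312+1.5600+0.2500  ⇒  S_min = 2953/800 m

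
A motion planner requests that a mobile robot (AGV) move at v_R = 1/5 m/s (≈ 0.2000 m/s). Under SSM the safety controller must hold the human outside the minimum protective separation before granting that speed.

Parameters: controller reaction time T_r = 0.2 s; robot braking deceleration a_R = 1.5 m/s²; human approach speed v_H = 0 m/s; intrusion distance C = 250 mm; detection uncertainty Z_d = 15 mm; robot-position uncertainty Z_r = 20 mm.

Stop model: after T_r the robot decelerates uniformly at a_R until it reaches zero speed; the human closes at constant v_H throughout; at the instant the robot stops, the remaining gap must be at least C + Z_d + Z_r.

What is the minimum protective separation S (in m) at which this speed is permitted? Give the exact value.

stop time T_s = (1/5)/(3/2) = 0.1333 s
robot in T_r: 0.2000·0.2000 = 0.0400 m
robot under decel: 0.2000²/(2·1.5000) = 0.0133 m
person approaches 0.0000·(0.2000+0.1333) = 0.0000 m
C+Z_d+Z_r = 0.2500+0.0150+0.0200 = 0.2850 m
S_min ≈ 0.0400+0.0133+0.0000+0.2850  ⇒  S_min = 203/600 m

S_min = 203/600 m = 0.3383 m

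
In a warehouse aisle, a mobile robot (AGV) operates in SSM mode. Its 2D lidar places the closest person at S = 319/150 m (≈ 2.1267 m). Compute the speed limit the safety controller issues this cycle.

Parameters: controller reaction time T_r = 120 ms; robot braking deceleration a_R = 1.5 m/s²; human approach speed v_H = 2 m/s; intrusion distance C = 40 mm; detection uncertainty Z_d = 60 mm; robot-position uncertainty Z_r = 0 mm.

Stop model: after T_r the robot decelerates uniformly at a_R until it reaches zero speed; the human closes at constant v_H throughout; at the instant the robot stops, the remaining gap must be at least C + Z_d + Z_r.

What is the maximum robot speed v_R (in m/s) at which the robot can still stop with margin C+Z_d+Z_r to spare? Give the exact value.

v_R_max = 1 m/s = 1.0000 m/s

quadratic (1/3)·v² + (109/75)·v + (-134/75) = 0
  disc = (109/75)² − 4·(1/3)·(-134/75) = 2809/625 ; √disc = 53/25
  v_R = (−(109/75) + 53/25) / (2·(1/3)) = 1 m/s
check:
T_s = v_R/a_R = 1/(3/2) = 0.6667 s
reaction-phase robot travel = 1.0000·0.1200 = 0.1200 m
braking distance = 1.0000²/(2·1.5000) = 0.3333 m
human over T_r+T_s: 2.0000·(0.1200+0.6667) = 1.5733 m
margins: 0.0400+0.0600+0.0000 = 0.1000 m
sum ≈ 0.1200+0.3333+1.5733+0.1000 ≈ 2.1267 m = S ✓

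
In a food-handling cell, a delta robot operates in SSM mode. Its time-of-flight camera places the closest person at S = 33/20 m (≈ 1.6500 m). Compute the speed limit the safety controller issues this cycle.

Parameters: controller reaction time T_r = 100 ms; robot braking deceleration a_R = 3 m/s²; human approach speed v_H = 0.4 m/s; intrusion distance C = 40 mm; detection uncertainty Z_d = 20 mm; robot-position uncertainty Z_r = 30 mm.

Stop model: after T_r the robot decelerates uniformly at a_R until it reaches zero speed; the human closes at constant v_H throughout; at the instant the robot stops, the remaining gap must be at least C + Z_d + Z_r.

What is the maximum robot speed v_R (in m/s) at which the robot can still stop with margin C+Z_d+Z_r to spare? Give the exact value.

v_R_max = 12/5 m/s = 2.4000 m/s

at the boundary: (1/6)·v² + (7/30)·v + (-38/25) = 0
  disc = (7/30)² − 4·(1/6)·(-38/25) = 961/900 ; √disc = 31/30
  v_R = (−(7/30) + 31/30) / (2·(1/6)) = 12/5 m/s
check:
T_s = v_R/a_R = (12/5)/3 = 0.8000 s
robot covers v_R·T_r = 2.4000·0.1000 = 0.2400 m before braking
robot covers 2.4000·0.8000 − ½·3.0000·0.8000² = 0.9600 m while stopping
person approaches 0.4000·(0.1000+0.8000) = 0.3600 m
margins: 0.0400+0.0200+0.0300 = 0.0900 m
sum ≈ 0.2400+0.9600+0.3600+0.0900 ≈ 1.6500 m = S ✓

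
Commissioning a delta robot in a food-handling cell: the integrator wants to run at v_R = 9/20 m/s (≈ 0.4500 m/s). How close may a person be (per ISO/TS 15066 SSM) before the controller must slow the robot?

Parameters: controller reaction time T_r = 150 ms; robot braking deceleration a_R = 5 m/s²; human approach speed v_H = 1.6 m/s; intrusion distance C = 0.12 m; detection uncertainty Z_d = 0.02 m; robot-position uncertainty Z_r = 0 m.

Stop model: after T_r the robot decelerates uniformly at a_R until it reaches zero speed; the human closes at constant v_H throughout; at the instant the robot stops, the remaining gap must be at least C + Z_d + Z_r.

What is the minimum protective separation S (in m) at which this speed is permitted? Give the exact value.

S_min = 2447/4000 m = 0.6118 m

braking lasts T_s = (9/20)/5 = 0.0900 s
reaction-phase robot travel = 0.4500·0.1500 = 0.0675 m
robot under decel: 0.4500²/(2·5.0000) = 0.0203 m
human closes 1.6000·0.2400 = 0.3840 m
residual clearance needed = 0.1200+0.0200+0.0000 = 0.1400 m
S_min ≈ 0.0675+0.0203+0.3840+0.1400  ⇒  S_min = 2447/4000 m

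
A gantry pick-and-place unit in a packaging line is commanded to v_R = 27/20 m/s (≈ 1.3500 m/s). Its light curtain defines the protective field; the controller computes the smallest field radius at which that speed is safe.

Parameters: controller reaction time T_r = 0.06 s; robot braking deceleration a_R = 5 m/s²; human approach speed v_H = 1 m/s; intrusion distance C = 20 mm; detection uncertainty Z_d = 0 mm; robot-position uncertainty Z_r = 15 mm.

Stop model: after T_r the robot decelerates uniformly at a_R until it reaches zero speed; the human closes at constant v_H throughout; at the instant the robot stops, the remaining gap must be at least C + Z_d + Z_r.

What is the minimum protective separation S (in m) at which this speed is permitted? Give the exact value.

S_min = 2513/4000 m = 0.6282 m

stop time T_s = (27/20)/5 = 0.2700 s
robot in T_r: 1.3500·0.0600 = 0.0810 m
robot covers 1.3500·0.2700 − ½·5.0000·0.2700² = 0.1822 m while stopping
person approaches 1.0000·(0.0600+0.2700) = 0.3300 m
C+Z_d+Z_r = 0.0200+0.0000+0.0150 = 0.0350 m
S_min ≈ 0.0810+0.1822+0.3300+0.0350  ⇒  S_min = 2513/4000 m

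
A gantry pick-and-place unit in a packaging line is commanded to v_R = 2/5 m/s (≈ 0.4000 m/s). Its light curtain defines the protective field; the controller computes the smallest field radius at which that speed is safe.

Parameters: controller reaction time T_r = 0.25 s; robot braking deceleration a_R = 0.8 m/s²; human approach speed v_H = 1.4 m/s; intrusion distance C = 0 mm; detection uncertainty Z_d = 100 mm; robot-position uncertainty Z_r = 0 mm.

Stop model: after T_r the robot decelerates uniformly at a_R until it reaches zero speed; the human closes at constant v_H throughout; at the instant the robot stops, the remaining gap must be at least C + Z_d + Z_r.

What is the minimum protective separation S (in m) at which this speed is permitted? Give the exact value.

S_min = 27/20 m = 1.3500 m

stop time T_s = (2/5)/(4/5) = 0.5000 s
reaction-phase robot travel = 0.4000·0.2500 = 0.1000 m
braking distance = 0.4000²/(2·0.8000) = 0.1000 m
person approaches 1.4000·(0.2500+0.5000) = 1.0500 m
margins: 0.0000+0.1000+0.0000 = 0.1000 m
S_min ≈ 0.1000+0.1000+1.0500+0.1000  ⇒  S_min = 27/20 m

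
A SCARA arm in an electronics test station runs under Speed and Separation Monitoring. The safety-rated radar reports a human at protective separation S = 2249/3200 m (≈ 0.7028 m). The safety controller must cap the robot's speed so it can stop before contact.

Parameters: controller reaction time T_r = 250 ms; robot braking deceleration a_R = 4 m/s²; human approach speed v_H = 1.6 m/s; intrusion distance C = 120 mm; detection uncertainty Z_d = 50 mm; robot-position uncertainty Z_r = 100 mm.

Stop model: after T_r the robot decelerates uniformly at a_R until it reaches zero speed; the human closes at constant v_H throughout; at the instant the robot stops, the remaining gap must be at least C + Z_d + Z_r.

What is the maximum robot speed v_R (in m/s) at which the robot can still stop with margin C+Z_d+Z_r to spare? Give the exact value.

quadratic (1/8)·v² + (13/20)·v + (-21/640) = 0
  disc = (13/20)² − 4·(1/8)·(-21/640) = 2809/6400 ; √disc = 53/80
  v_R = (−(13/20) + 53/80) / (2·(1/8)) = 1/20 m/s
check:
stop time T_s = (1/20)/4 = 0.0125 s
robot in T_r: 0.0500·0.2500 = 0.0125 m
robot covers 0.0500·0.0125 − ½·4.0000·0.0125² = 0.0003 m while stopping
person approaches 1.6000·(0.2500+0.0125) = 0.4200 m
residual clearance needed = 0.1200+0.0500+0.1000 = 0.2700 m
sum ≈ 0.0125+0.0003+0.4200+0.2700 ≈ 0.7028 m = S ✓

v_R_max = 1/20 m/s = 0.0500 m/s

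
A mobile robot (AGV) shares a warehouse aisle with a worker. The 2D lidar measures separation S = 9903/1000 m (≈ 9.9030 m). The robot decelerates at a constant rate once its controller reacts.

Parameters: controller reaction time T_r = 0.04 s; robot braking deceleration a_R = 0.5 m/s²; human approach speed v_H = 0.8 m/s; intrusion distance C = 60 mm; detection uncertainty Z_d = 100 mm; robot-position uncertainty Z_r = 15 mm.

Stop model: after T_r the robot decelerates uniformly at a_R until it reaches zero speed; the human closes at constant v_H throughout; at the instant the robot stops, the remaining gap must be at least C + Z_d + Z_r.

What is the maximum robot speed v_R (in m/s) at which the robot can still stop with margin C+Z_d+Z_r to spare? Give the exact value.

v_R_max = 12/5 m/s = 2.4000 m/s

collect terms ⇒ (1)·v_R² + (41/25)·v_R + (-1212/125) = 0
  disc = (41/25)² − 4·(1)·(-1212/125) = 25921/625 ; √disc = 161/25
  v_R = (−(41/25) + 161/25) / (2·(1)) = 12/5 m/s
check:
stop time T_s = (12/5)/(1/2) = 4.8000 s
reaction-phase robot travel = 2.4000·0.0400 = 0.0960 m
braking distance = 2.4000²/(2·0.5000) = 5.7600 m
human closes 0.8000·4.8400 = 3.8720 m
C+Z_d+Z_r = 0.0600+0.1000+0.0150 = 0.1750 m
sum ≈ 0.0960+5.7600+3.8720+0.1750 ≈ 9.9030 m = S ✓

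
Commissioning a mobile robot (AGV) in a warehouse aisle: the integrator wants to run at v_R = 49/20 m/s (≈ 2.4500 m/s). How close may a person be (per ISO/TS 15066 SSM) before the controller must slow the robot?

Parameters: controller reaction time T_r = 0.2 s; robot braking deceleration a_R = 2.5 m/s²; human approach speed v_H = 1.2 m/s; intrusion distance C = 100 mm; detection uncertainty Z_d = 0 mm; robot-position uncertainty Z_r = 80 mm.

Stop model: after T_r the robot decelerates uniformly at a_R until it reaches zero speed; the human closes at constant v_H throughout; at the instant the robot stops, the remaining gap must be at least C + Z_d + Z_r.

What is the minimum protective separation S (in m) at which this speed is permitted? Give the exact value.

S_min = 6573/2000 m = 3.2865 m

stop time T_s = (49/20)/(5/2) = 0.9800 s
robot covers v_R·T_r = 2.4500·0.2000 = 0.4900 m before braking
braking distance = 2.4500²/(2·2.5000) = 1.2005 m
human over T_r+T_s: 1.2000·(0.2000+0.9800) = 1.4160 m
residual clearance needed = 0.1000+0.0000+0.0800 = 0.1800 m
S_min ≈ 0.4900+1.2005+1.4160+0.1800  ⇒  S_min = 6573/2000 m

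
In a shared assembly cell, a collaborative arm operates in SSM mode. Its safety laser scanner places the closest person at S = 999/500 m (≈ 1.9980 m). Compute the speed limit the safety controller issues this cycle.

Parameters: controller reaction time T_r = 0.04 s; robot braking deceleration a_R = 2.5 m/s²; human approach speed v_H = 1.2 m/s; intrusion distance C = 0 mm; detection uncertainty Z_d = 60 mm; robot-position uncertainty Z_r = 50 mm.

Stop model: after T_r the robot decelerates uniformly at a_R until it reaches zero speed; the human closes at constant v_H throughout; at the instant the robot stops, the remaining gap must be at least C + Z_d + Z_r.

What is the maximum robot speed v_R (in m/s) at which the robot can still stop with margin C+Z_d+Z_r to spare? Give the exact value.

at the boundary: (1/5)·v² + (13/25)·v + (-46/25) = 0
  disc = (13/25)² − 4·(1/5)·(-46/25) = 1089/625 ; √disc = 33/25
  v_R = (−(13/25) + 33/25) / (2·(1/5)) = 2 m/s
check:
braking lasts T_s = 2/(5/2) = 0.8000 s
robot covers v_R·T_r = 2.0000·0.0400 = 0.0800 m before braking
robot covers 2.0000·0.8000 − ½·2.5000·0.8000² = 0.8000 m while stopping
human over T_r+T_s: 1.2000·(0.0400+0.8000) = 1.0080 m
residual clearance needed = 0.0000+0.0600+0.0500 = 0.1100 m
sum ≈ 0.0800+0.8000+1.0080+0.1100 ≈ 1.9980 m = S ✓

v_R_max = 2 m/s = 2.0000 m/s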